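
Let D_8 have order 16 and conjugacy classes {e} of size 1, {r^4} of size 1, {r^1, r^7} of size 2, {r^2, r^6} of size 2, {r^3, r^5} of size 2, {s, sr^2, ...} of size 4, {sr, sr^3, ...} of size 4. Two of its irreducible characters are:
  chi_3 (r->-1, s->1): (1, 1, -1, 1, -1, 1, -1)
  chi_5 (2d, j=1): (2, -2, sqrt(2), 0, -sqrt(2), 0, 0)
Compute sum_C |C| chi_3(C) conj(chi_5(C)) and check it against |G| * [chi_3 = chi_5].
Sum = 0; so <chi_3, chi_5> = 0 (distinct irreducibles are orthogonal).

Compute term by term over conjugacy classes (|C| * chi_3(C) * conj(chi_5(C))):
  1*(1)*conj(2) + 1*(1)*conj(-2) + 2*(-1)*conj(sqrt(2)) + 2*(1)*conj(0) + 2*(-1)*conj(-sqrt(2)) + 4*(1)*conj(0) + 4*(-1)*conj(0)
  = (2) + (-2) + (-2*sqrt(2)) + (0) + (2*sqrt(2)) + (0) + (0)
  = 0.
Dividing by |G| = 16 gives 0/16 = 0, matching the row-orthogonality relation <chi_3, chi_5> = [chi_3 = chi_5].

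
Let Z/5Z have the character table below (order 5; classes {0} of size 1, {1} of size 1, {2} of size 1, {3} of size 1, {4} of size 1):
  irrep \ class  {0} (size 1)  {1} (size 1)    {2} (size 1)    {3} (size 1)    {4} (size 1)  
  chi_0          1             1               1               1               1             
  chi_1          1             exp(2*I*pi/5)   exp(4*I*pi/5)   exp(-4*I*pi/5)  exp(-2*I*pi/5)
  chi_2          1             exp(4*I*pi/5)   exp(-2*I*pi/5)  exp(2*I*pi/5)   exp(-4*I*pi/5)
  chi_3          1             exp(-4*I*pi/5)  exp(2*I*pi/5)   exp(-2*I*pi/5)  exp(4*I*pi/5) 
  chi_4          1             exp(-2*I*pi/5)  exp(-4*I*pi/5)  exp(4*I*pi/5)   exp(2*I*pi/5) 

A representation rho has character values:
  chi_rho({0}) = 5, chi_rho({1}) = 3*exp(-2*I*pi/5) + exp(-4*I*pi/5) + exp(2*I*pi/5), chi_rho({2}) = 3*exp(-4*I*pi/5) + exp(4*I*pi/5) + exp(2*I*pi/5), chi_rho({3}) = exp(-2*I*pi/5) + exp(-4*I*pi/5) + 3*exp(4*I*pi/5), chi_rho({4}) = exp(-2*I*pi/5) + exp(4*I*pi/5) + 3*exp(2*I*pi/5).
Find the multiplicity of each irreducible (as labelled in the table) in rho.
Multiplicities: chi_0: 0, chi_1: 1, chi_2: 0, chi_3: 1, chi_4: 3.

Proof sketch: Use <chi_rho, chi> = (1/|G|) sum_C |C| * chi_rho(C) * conj(chi(C)) with |G| = 5 for each irreducible chi in the table:
  <chi_rho, chi_0> = (1/5)[1*(5)*conj(1) + 1*(3*exp(-2*I*pi/5) + exp(-4*I*pi/5) + exp(2*I*pi/5))*conj(1) + 1*(3*exp(-4*I*pi/5) + exp(4*I*pi/5) + exp(2*I*pi/5))*conj(1) + 1*(exp(-2*I*pi/5) + exp(-4*I*pi/5) + 3*exp(4*I*pi/5))*conj(1) + 1*(exp(-2*I*pi/5) + exp(4*I*pi/5) + 3*exp(2*I*pi/5))*conj(1)]
      = (1/5)[(5) + (3*exp(-2*I*pi/5) + exp(-4*I*pi/5) + exp(2*I*pi/5)) + (3*exp(-4*I*pi/5) + exp(4*I*pi/5) + exp(2*I*pi/5)) + (exp(-2*I*pi/5) + exp(-4*I*pi/5) + 3*exp(4*I*pi/5)) + (exp(-2*I*pi/5) + exp(4*I*pi/5) + 3*exp(2*I*pi/5))] = 0/5 = 0
  <chi_rho, chi_1> = (1/5)[1*(5)*conj(1) + 1*(3*exp(-2*I*pi/5) + exp(-4*I*pi/5) + exp(2*I*pi/5))*conj(exp(2*I*pi/5)) + 1*(3*exp(-4*I*pi/5) + exp(4*I*pi/5) + exp(2*I*pi/5))*conj(exp(4*I*pi/5)) + 1*(exp(-2*I*pi/5) + exp(-4*I*pi/5) + 3*exp(4*I*pi/5))*conj(exp(-4*I*pi/5)) + 1*(exp(-2*I*pi/5) + exp(4*I*pi/5) + 3*exp(2*I*pi/5))*conj(exp(-2*I*pi/5))]
      = (1/5)[(5) + (1 + 3*exp(-4*I*pi/5) + exp(4*I*pi/5)) + (1 + exp(-2*I*pi/5) + 3*exp(2*I*pi/5)) + (1 + 3*exp(-2*I*pi/5) + exp(2*I*pi/5)) + (1 + exp(-4*I*pi/5) + 3*exp(4*I*pi/5))] = 5/5 = 1
  <chi_rho, chi_2> = (1/5)[1*(5)*conj(1) + 1*(3*exp(-2*I*pi/5) + exp(-4*I*pi/5) + exp(2*I*pi/5))*conj(exp(4*I*pi/5)) + 1*(3*exp(-4*I*pi/5) + exp(4*I*pi/5) + exp(2*I*pi/5))*conj(exp(-2*I*pi/5)) + 1*(exp(-2*I*pi/5) + exp(-4*I*pi/5) + 3*exp(4*I*pi/5))*conj(exp(2*I*pi/5)) + 1*(exp(-2*I*pi/5) + exp(4*I*pi/5) + 3*exp(2*I*pi/5))*conj(exp(-4*I*pi/5))]
      = (1/5)[(5) + (exp(-2*I*pi/5) + exp(2*I*pi/5) + 3*exp(4*I*pi/5)) + (3*exp(-2*I*pi/5) + exp(-4*I*pi/5) + exp(4*I*pi/5)) + (exp(-4*I*pi/5) + exp(4*I*pi/5) + 3*exp(2*I*pi/5)) + (3*exp(-4*I*pi/5) + exp(-2*I*pi/5) + exp(2*I*pi/5))] = 0/5 = 0
  <chi_rho, chi_3> = (1/5)[1*(5)*conj(1) + 1*(3*exp(-2*I*pi/5) + exp(-4*I*pi/5) + exp(2*I*pi/5))*conj(exp(-4*I*pi/5)) + 1*(3*exp(-4*I*pi/5) + exp(4*I*pi/5) + exp(2*I*pi/5))*conj(exp(2*I*pi/5)) + 1*(exp(-2*I*pi/5) + exp(-4*I*pi/5) + 3*exp(4*I*pi/5))*conj(exp(-2*I*pi/5)) + 1*(exp(-2*I*pi/5) + exp(4*I*pi/5) + 3*exp(2*I*pi/5))*conj(exp(4*I*pi/5))]
      = (1/5)[(5) + (1 + exp(-4*I*pi/5) + 3*exp(2*I*pi/5)) + (1 + exp(2*I*pi/5) + 3*exp(4*I*pi/5)) + (1 + 3*exp(-4*I*pi/5) + exp(-2*I*pi/5)) + (1 + 3*exp(-2*I*pi/5) + exp(4*I*pi/5))] = 5/5 = 1
  <chi_rho, chi_4> = (1/5)[1*(5)*conj(1) + 1*(3*exp(-2*I*pi/5) + exp(-4*I*pi/5) + exp(2*I*pi/5))*conj(exp(-2*I*pi/5)) + 1*(3*exp(-4*I*pi/5) + exp(4*I*pi/5) + exp(2*I*pi/5))*conj(exp(-4*I*pi/5)) + 1*(exp(-2*I*pi/5) + exp(-4*I*pi/5) + 3*exp(4*I*pi/5))*conj(exp(4*I*pi/5)) + 1*(exp(-2*I*pi/5) + exp(4*I*pi/5) + 3*exp(2*I*pi/5))*conj(exp(2*I*pi/5))]
      = (1/5)[(5) + (3 + exp(-2*I*pi/5) + exp(4*I*pi/5)) + (3 + exp(-2*I*pi/5) + exp(-4*I*pi/5)) + (3 + exp(4*I*pi/5) + exp(2*I*pi/5)) + (3 + exp(-4*I*pi/5) + exp(2*I*pi/5))] = 15/5 = 3
(Exp terms are combined using exp(i*s)*conj(exp(i*t)) = exp(i*(s-t)), and sums of them are collapsed using the identity that for every m > 1 the m distinct m-th roots of unity sum to 0, e.g. 1 + exp(2*I*pi/3) + exp(-2*I*pi/3) = 0.)
Dimension check: dim(rho) = sum (mult * dim) = 0*1 + 1*1 + 0*1 + 1*1 + 3*1 = 5 = chi_rho(e) = 5.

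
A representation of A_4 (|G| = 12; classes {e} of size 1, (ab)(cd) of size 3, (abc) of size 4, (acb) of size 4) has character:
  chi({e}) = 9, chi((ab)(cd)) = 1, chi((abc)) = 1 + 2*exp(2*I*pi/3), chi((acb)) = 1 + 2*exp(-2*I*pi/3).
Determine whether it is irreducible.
Not irreducible (reducible): <chi, chi> = 9 > 1.

Explanation: <chi, chi> = (1/|G|) sum_C |C| * |chi(C)|^2 = (1/12)[1*|9|^2 + 3*|1|^2 + 4*|1 + 2*exp(2*I*pi/3)|^2 + 4*|1 + 2*exp(-2*I*pi/3)|^2]
  = (1/12)[(81) + (3) + (12) + (12)] = 108/12 = 9.
(Exp terms are combined using exp(i*s)*conj(exp(i*t)) = exp(i*(s-t)), and sums of them are collapsed using the identity that for every m > 1 the m distinct m-th roots of unity sum to 0, e.g. 1 + exp(2*I*pi/3) + exp(-2*I*pi/3) = 0.)
A character is irreducible iff <chi, chi> = 1, so this representation is reducible.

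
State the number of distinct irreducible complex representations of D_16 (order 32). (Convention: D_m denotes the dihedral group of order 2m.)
11

The number of irreducible complex representations of a finite group equals its number of conjugacy classes. D_16 has 11 conjugacy classes (n/2 + 3 for n even), so D_16 (order 32) has exactly 11 irreducible complex representations.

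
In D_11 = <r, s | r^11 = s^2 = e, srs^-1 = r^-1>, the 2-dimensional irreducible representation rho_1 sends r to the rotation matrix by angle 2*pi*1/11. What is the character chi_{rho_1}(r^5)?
chi_{rho_1}(r^5) = 2*cos(2*pi*1*5/11) = -2*cos(pi/11)

Explanation: rho_1(r^5) is rotation by angle 2*pi*1*5/11, whose trace is 2*cos(2*pi*1*5/11) = -2*cos(pi/11).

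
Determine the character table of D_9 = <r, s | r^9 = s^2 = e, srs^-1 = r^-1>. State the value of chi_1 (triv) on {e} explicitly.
Conjugacy classes: {e} of size 1, {r^1, r^8} of size 2, {r^2, r^7} of size 2, {r^3, r^6} of size 2, {r^4, r^5} of size 2, {s, sr, ..., sr^8} of size 9.
Character table:
  irrep \ class              {e} (size 1)  {r^1, r^8} (size 2)  {r^2, r^7} (size 2)  {r^3, r^6} (size 2)  {r^4, r^5} (size 2)  {s, sr, ..., sr^8} (size 9)
  chi_1 (triv)               1             1                    1                    1                    1                    1                          
  chi_2 (sign: r->1, s->-1)  1             1                    1                    1                    1                    -1                         
  chi_3 (2d, j=1)            2             2*cos(2*pi/9)        2*cos(4*pi/9)        -1                   -2*cos(pi/9)         0                          
  chi_4 (2d, j=2)            2             2*cos(4*pi/9)        -2*cos(pi/9)         -1                   2*cos(2*pi/9)        0                          
  chi_5 (2d, j=3)            2             -1                   -1                   2                    -1                   0                          
  chi_6 (2d, j=4)            2             -2*cos(pi/9)         2*cos(2*pi/9)        -1                   2*cos(4*pi/9)        0                          

Spot check: chi_1 (triv) on {e} = 1.

Reasoning: D_9 has order 2*9 = 18 with 6 conjugacy classes, hence 6 irreducibles. Sum of squared dims 1 + 1 + 4 + 4 + 4 + 4 = 18 = |G|. Linear characters come from the abelianisation; the 2-dimensional irreps have character r^k -> 2*cos(2*pi*j*k/9), reflections -> 0.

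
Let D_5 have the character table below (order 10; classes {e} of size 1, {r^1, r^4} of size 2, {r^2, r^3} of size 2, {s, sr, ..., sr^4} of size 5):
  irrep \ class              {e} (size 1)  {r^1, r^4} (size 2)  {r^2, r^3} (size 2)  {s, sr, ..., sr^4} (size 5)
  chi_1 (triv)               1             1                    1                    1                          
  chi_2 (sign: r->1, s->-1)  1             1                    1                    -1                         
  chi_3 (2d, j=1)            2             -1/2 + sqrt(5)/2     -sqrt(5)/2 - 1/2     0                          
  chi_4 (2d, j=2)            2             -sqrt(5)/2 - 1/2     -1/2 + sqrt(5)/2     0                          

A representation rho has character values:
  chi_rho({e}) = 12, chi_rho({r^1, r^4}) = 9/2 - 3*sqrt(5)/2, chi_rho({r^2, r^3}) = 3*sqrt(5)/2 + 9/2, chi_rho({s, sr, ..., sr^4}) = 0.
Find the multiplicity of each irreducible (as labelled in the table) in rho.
Multiplicities: chi_1: 3, chi_2: 3, chi_3: 0, chi_4: 3.

Details: Use <chi_rho, chi> = (1/|G|) sum_C |C| * chi_rho(C) * conj(chi(C)) with |G| = 10 for each irreducible chi in the table:
  <chi_rho, chi_1> = (1/10)[1*(12)*conj(1) + 2*(9/2 - 3*sqrt(5)/2)*conj(1) + 2*(3*sqrt(5)/2 + 9/2)*conj(1) + 5*(0)*conj(1)]
      = (1/10)[(12) + (9 - 3*sqrt(5)) + (3*sqrt(5) + 9) + (0)] = 30/10 = 3
  <chi_rho, chi_2> = (1/10)[1*(12)*conj(1) + 2*(9/2 - 3*sqrt(5)/2)*conj(1) + 2*(3*sqrt(5)/2 + 9/2)*conj(1) + 5*(0)*conj(-1)]
      = (1/10)[(12) + (9 - 3*sqrt(5)) + (3*sqrt(5) + 9) + (0)] = 30/10 = 3
  <chi_rho, chi_3> = (1/10)[1*(12)*conj(2) + 2*(9/2 - 3*sqrt(5)/2)*conj(-1/2 + sqrt(5)/2) + 2*(3*sqrt(5)/2 + 9/2)*conj(-sqrt(5)/2 - 1/2) + 5*(0)*conj(0)]
      = (1/10)[(24) + (-12 + 6*sqrt(5)) + (-6*sqrt(5) - 12) + (0)] = 0/10 = 0
  <chi_rho, chi_4> = (1/10)[1*(12)*conj(2) + 2*(9/2 - 3*sqrt(5)/2)*conj(-sqrt(5)/2 - 1/2) + 2*(3*sqrt(5)/2 + 9/2)*conj(-1/2 + sqrt(5)/2) + 5*(0)*conj(0)]
      = (1/10)[(24) + (3 - 3*sqrt(5)) + (3 + 3*sqrt(5)) + (0)] = 30/10 = 3
Dimension check: dim(rho) = sum (mult * dim) = 3*1 + 3*1 + 0*2 + 3*2 = 12 = chi_rho(e) = 12.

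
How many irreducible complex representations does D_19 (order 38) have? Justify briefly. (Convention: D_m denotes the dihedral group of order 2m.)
11

Argument: The number of irreducible complex representations of a finite group equals its number of conjugacy classes. D_19 has 11 conjugacy classes ((n+3)/2 for n odd), so D_19 (order 38) has exactly 11 irreducible complex representations.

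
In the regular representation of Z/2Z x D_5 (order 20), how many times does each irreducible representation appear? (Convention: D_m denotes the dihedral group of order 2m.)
Each irreducible V_i of dimension d_i appears with multiplicity d_i, i.e. rho_reg = (direct sum over all irreducibles V_i) d_i V_i. The irreducible dimensions for Z/2Z x D_5 are 1, 1, 1, 1, 2, 2, 2, 2: 4 irreducibles of dimension 1, each with multiplicity 1; 4 irreducibles of dimension 2, each with multiplicity 2. Total dimension 4*1*1 + 4*2*2 = 20 = |G|.

Solution. General theorem: in the regular representation of a finite group G, each irreducible appears with multiplicity equal to its dimension. Check: dim(rho_reg) = sum d_i^2 = 1 + 1 + 1 + 1 + 4 + 4 + 4 + 4 = 20 = |G|.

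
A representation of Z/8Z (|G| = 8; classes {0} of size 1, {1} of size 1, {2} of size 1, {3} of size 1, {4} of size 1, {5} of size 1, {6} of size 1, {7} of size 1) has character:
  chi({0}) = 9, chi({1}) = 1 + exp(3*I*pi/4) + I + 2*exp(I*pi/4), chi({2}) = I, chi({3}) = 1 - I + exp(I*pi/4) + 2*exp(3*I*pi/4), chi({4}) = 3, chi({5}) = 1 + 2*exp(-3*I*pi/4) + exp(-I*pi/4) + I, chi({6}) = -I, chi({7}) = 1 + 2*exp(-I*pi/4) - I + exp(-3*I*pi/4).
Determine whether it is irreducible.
Not irreducible (reducible): <chi, chi> = 15 > 1.

Reasoning: <chi, chi> = (1/|G|) sum_C |C| * |chi(C)|^2 = (1/8)[1*|9|^2 + 1*|1 + exp(3*I*pi/4) + I + 2*exp(I*pi/4)|^2 + 1*|I|^2 + 1*|1 - I + exp(I*pi/4) + 2*exp(3*I*pi/4)|^2 + 1*|3|^2 + 1*|1 + 2*exp(-3*I*pi/4) + exp(-I*pi/4) + I|^2 + 1*|-I|^2 + 1*|1 + 2*exp(-I*pi/4) - I + exp(-3*I*pi/4)|^2]
  = (1/8)[(81) + (7 + 3*exp(-I*pi/4) - exp(3*I*pi/4) + 4*exp(I*pi/4)) + (1) + (7 + 4*exp(-3*I*pi/4) - exp(-I*pi/4) + 3*exp(3*I*pi/4)) + (9) + (7 + 4*exp(-3*I*pi/4) - exp(-I*pi/4) + 3*exp(3*I*pi/4)) + (1) + (7 + 3*exp(-I*pi/4) - exp(3*I*pi/4) + 4*exp(I*pi/4))] = 120/8 = 15.
(Exp terms are combined using exp(i*s)*conj(exp(i*t)) = exp(i*(s-t)), and sums of them are collapsed using the identity that for every m > 1 the m distinct m-th roots of unity sum to 0, e.g. 1 + exp(2*I*pi/3) + exp(-2*I*pi/3) = 0.)
A character is irreducible iff <chi, chi> = 1, so this representation is reducible.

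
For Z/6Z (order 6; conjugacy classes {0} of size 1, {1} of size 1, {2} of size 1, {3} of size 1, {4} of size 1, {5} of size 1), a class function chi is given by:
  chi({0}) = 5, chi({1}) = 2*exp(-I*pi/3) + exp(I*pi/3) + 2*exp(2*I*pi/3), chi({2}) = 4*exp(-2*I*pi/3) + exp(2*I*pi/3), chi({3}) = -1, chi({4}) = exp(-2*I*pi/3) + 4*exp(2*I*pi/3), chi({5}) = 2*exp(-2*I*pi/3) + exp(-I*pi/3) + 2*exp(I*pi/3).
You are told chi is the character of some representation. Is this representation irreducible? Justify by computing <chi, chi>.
Not irreducible (reducible): <chi, chi> = 9 > 1.

Solution. <chi, chi> = (1/|G|) sum_C |C| * |chi(C)|^2 = (1/6)[1*|5|^2 + 1*|2*exp(-I*pi/3) + exp(I*pi/3) + 2*exp(2*I*pi/3)|^2 + 1*|4*exp(-2*I*pi/3) + exp(2*I*pi/3)|^2 + 1*|-1|^2 + 1*|exp(-2*I*pi/3) + 4*exp(2*I*pi/3)|^2 + 1*|2*exp(-2*I*pi/3) + exp(-I*pi/3) + 2*exp(I*pi/3)|^2]
  = (1/6)[(25) + (1) + (13) + (1) + (13) + (1)] = 54/6 = 9.
(Exp terms are combined using exp(i*s)*conj(exp(i*t)) = exp(i*(s-t)), and sums of them are collapsed using the identity that for every m > 1 the m distinct m-th roots of unity sum to 0, e.g. 1 + exp(2*I*pi/3) + exp(-2*I*pi/3) = 0.)
A character is irreducible iff <chi, chi> = 1, so this representation is reducible.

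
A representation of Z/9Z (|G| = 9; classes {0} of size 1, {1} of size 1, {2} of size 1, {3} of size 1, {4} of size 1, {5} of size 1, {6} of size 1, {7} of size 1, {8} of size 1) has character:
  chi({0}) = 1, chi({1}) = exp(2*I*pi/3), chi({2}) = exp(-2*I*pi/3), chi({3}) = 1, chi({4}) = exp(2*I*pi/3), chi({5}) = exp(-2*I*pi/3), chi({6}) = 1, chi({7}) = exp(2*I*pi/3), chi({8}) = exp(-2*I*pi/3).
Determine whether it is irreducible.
Irreducible: <chi, chi> = 1.

Details: <chi, chi> = (1/|G|) sum_C |C| * |chi(C)|^2 = (1/9)[1*|1|^2 + 1*|exp(2*I*pi/3)|^2 + 1*|exp(-2*I*pi/3)|^2 + 1*|1|^2 + 1*|exp(2*I*pi/3)|^2 + 1*|exp(-2*I*pi/3)|^2 + 1*|1|^2 + 1*|exp(2*I*pi/3)|^2 + 1*|exp(-2*I*pi/3)|^2]
  = (1/9)[(1) + (1) + (1) + (1) + (1) + (1) + (1) + (1) + (1)] = 9/9 = 1.
(Exp terms are combined using exp(i*s)*conj(exp(i*t)) = exp(i*(s-t)), and sums of them are collapsed using the identity that for every m > 1 the m distinct m-th roots of unity sum to 0, e.g. 1 + exp(2*I*pi/3) + exp(-2*I*pi/3) = 0.)
A character is irreducible iff <chi, chi> = 1, so this representation is irreducible.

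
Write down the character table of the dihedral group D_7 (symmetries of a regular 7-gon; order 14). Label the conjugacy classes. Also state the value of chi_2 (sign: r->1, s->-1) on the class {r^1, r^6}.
Conjugacy classes: {e} of size 1, {r^1, r^6} of size 2, {r^2, r^5} of size 2, {r^3, r^4} of size 2, {s, sr, ..., sr^6} of size 7.
Character table:
  irrep \ class              {e} (size 1)  {r^1, r^6} (size 2)  {r^2, r^5} (size 2)  {r^3, r^4} (size 2)  {s, sr, ..., sr^6} (size 7)
  chi_1 (triv)               1             1                    1                    1                    1                          
  chi_2 (sign: r->1, s->-1)  1             1                    1                    1                    -1                         
  chi_3 (2d, j=1)            2             2*cos(2*pi/7)        -2*cos(3*pi/7)       -2*cos(pi/7)         0                          
  chi_4 (2d, j=2)            2             -2*cos(3*pi/7)       -2*cos(pi/7)         2*cos(2*pi/7)        0                          
  chi_5 (2d, j=3)            2             -2*cos(pi/7)         2*cos(2*pi/7)        -2*cos(3*pi/7)       0                          

Spot check: chi_2 (sign: r->1, s->-1) on {r^1, r^6} = 1.

Solution. D_7 has order 2*7 = 14 with 5 conjugacy classes, hence 5 irreducibles. Sum of squared dims 1 + 1 + 4 + 4 + 4 = 14 = |G|. Linear characters come from the abelianisation; the 2-dimensional irreps have character r^k -> 2*cos(2*pi*j*k/7), reflections -> 0.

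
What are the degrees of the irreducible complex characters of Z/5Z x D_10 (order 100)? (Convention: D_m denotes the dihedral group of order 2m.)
Dimensions: 1, 1, 1, 1, 1, 1, 1, 1, 1, 1, 1, 1, 1, 1, 1, 1, 1, 1, 1, 1, 2, 2, 2, 2, 2, 2, 2, 2, 2, 2, 2, 2, 2, 2, 2, 2, 2, 2, 2, 2

Solution. There are 40 irreducibles (= number of conjugacy classes). Their dimensions d_i satisfy sum d_i^2 = |G| = 100: 1 + 1 + 1 + 1 + 1 + 1 + 1 + 1 + 1 + 1 + 1 + 1 + 1 + 1 + 1 + 1 + 1 + 1 + 1 + 1 + 4 + 4 + 4 + 4 + 4 + 4 + 4 + 4 + 4 + 4 + 4 + 4 + 4 + 4 + 4 + 4 + 4 + 4 + 4 + 4 = 100. (For the product with Z/5Z: each of the 5 1-dim characters of Z/5Z tensors with each irrep of D_10, giving 5 copies of each D_10-dimension.)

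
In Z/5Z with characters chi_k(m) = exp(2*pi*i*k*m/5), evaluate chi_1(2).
chi_1(2) = zeta_5^2 = exp(4*I*pi/5)

Argument: chi_1(2) = zeta_5^(1*2) = zeta_5^2. Since zeta_5^5 = 1, this equals zeta_5^2 = exp(2*pi*i*2/5) = exp(4*I*pi/5).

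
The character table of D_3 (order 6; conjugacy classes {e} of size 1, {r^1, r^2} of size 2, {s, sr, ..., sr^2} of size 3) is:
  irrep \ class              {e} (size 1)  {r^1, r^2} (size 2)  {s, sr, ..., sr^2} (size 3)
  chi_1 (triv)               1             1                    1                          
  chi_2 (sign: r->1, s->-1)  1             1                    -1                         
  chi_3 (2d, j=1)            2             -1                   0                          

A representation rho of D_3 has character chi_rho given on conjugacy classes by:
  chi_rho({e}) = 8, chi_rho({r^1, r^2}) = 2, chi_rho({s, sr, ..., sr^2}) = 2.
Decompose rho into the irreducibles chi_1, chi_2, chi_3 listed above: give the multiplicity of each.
Multiplicities: chi_1: 3, chi_2: 1, chi_3: 2.

Proof sketch: Use <chi_rho, chi> = (1/|G|) sum_C |C| * chi_rho(C) * conj(chi(C)) with |G| = 6 for each irreducible chi in the table:
  <chi_rho, chi_1> = (1/6)[1*(8)*conj(1) + 2*(2)*conj(1) + 3*(2)*conj(1)]
      = (1/6)[(8) + (4) + (6)] = 18/6 = 3
  <chi_rho, chi_2> = (1/6)[1*(8)*conj(1) + 2*(2)*conj(1) + 3*(2)*conj(-1)]
      = (1/6)[(8) + (4) + (-6)] = 6/6 = 1
  <chi_rho, chi_3> = (1/6)[1*(8)*conj(2) + 2*(2)*conj(-1) + 3*(2)*conj(0)]
      = (1/6)[(16) + (-4) + (0)] = 12/6 = 2
Dimension check: dim(rho) = sum (mult * dim) = 3*1 + 1*1 + 2*2 = 8 = chi_rho(e) = 8.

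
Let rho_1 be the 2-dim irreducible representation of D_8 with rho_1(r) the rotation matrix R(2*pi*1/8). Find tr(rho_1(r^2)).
chi_{rho_1}(r^2) = 2*cos(2*pi*1*2/8) = 0

Details: rho_1(r^2) is rotation by angle 2*pi*1*2/8, whose trace is 2*cos(2*pi*1*2/8) = 0.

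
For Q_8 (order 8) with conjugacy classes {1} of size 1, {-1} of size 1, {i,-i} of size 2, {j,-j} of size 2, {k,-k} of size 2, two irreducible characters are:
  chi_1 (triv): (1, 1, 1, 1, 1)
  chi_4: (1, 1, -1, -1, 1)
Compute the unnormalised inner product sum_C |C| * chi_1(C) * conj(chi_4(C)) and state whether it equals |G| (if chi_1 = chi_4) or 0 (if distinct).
Sum = 0; so <chi_1, chi_4> = 0 (distinct irreducibles are orthogonal).

Working: Compute term by term over conjugacy classes (|C| * chi_1(C) * conj(chi_4(C))):
  1*(1)*conj(1) + 1*(1)*conj(1) + 2*(1)*conj(-1) + 2*(1)*conj(-1) + 2*(1)*conj(1)
  = (1) + (1) + (-2) + (-2) + (2)
  = 0.
Dividing by |G| = 8 gives 0/8 = 0, matching the row-orthogonality relation <chi_1, chi_4> = [chi_1 = chi_4].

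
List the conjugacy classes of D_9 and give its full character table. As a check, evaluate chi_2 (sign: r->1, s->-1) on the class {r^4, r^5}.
Conjugacy classes: {e} of size 1, {r^1, r^8} of size 2, {r^2, r^7} of size 2, {r^3, r^6} of size 2, {r^4, r^5} of size 2, {s, sr, ..., sr^8} of size 9.
Character table:
  irrep \ class              {e} (size 1)  {r^1, r^8} (size 2)  {r^2, r^7} (size 2)  {r^3, r^6} (size 2)  {r^4, r^5} (size 2)  {s, sr, ..., sr^8} (size 9)
  chi_1 (triv)               1             1                    1                    1                    1                    1                          
  chi_2 (sign: r->1, s->-1)  1             1                    1                    1                    1                    -1                         
  chi_3 (2d, j=1)            2             2*cos(2*pi/9)        2*cos(4*pi/9)        -1                   -2*cos(pi/9)         0                          
  chi_4 (2d, j=2)            2             2*cos(4*pi/9)        -2*cos(pi/9)         -1                   2*cos(2*pi/9)        0                          
  chi_5 (2d, j=3)            2             -1                   -1                   2                    -1                   0                          
  chi_6 (2d, j=4)            2             -2*cos(pi/9)         2*cos(2*pi/9)        -1                   2*cos(4*pi/9)        0                          

Spot check: chi_2 (sign: r->1, s->-1) on {r^4, r^5} = 1.

Details: D_9 has order 2*9 = 18 with 6 conjugacy classes, hence 6 irreducibles. Sum of squared dims 1 + 1 + 4 + 4 + 4 + 4 = 18 = |G|. Linear characters come from the abelianisation; the 2-dimensional irreps have character r^k -> 2*cos(2*pi*j*k/9), reflections -> 0.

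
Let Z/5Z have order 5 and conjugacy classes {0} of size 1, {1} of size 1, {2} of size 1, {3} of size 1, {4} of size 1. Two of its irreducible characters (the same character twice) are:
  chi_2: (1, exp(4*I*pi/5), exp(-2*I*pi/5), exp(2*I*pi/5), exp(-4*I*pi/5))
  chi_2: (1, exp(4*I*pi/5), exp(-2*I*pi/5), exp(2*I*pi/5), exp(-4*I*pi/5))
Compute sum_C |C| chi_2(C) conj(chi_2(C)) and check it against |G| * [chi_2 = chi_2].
Sum = 5 = |G| = 5; so <chi_2, chi_2> = 1 (norm-1 confirms irreducibility).

Reasoning: Compute term by term over conjugacy classes (|C| * chi_2(C) * conj(chi_2(C))):
  1*(1)*conj(1) + 1*(exp(4*I*pi/5))*conj(exp(4*I*pi/5)) + 1*(exp(-2*I*pi/5))*conj(exp(-2*I*pi/5)) + 1*(exp(2*I*pi/5))*conj(exp(2*I*pi/5)) + 1*(exp(-4*I*pi/5))*conj(exp(-4*I*pi/5))
  = (1) + (1) + (1) + (1) + (1)
  = 5.
(Exp terms are combined using exp(i*s)*conj(exp(i*t)) = exp(i*(s-t)), and sums of them are collapsed using the identity that for every m > 1 the m distinct m-th roots of unity sum to 0, e.g. 1 + exp(2*I*pi/3) + exp(-2*I*pi/3) = 0.)
Dividing by |G| = 5 gives 5/5 = 1, matching the row-orthogonality relation <chi_2, chi_2> = [chi_2 = chi_2].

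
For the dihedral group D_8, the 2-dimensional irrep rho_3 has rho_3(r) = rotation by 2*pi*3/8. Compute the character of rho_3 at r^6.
chi_{rho_3}(r^6) = 2*cos(2*pi*3*6/8) = 0

Details: rho_3(r^6) is rotation by angle 2*pi*3*6/8, whose trace is 2*cos(2*pi*3*6/8) = 0.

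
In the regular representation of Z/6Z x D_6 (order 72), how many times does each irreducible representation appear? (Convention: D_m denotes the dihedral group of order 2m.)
Each irreducible V_i of dimension d_i appears with multiplicity d_i, i.e. rho_reg = (direct sum over all irreducibles V_i) d_i V_i. The irreducible dimensions for Z/6Z x D_6 are 1, 1, 1, 1, 1, 1, 1, 1, 1, 1, 1, 1, 1, 1, 1, 1, 1, 1, 1, 1, 1, 1, 1, 1, 2, 2, 2, 2, 2, 2, 2, 2, 2, 2, 2, 2: 24 irreducibles of dimension 1, each with multiplicity 1; 12 irreducibles of dimension 2, each with multiplicity 2. Total dimension 24*1*1 + 12*2*2 = 72 = |G|.

Justification: General theorem: in the regular representation of a finite group G, each irreducible appears with multiplicity equal to its dimension. Check: dim(rho_reg) = sum d_i^2 = 1 + 1 + 1 + 1 + 1 + 1 + 1 + 1 + 1 + 1 + 1 + 1 + 1 + 1 + 1 + 1 + 1 + 1 + 1 + 1 + 1 + 1 + 1 + 1 + 4 + 4 + 4 + 4 + 4 + 4 + 4 + 4 + 4 + 4 + 4 + 4 = 72 = |G|.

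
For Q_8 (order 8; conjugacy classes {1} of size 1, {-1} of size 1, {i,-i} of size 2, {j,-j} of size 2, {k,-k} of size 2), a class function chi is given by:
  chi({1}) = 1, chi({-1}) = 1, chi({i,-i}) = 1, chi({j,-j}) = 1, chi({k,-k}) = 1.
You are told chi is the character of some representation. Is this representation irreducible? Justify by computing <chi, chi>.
Irreducible: <chi, chi> = 1.

Details: <chi, chi> = (1/|G|) sum_C |C| * |chi(C)|^2 = (1/8)[1*|1|^2 + 1*|1|^2 + 2*|1|^2 + 2*|1|^2 + 2*|1|^2]
  = (1/8)[(1) + (1) + (2) + (2) + (2)] = 8/8 = 1.
A character is irreducible iff <chi, chi> = 1, so this representation is irreducible.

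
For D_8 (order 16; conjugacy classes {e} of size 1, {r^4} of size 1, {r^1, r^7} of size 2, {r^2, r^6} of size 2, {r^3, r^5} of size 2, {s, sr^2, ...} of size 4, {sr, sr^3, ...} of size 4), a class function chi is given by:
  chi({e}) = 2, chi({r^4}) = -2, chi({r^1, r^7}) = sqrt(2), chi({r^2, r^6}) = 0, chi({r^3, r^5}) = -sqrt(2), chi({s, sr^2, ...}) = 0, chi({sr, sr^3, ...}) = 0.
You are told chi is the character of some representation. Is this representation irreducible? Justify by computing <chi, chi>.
Irreducible: <chi, chi> = 1.

Why: <chi, chi> = (1/|G|) sum_C |C| * |chi(C)|^2 = (1/16)[1*|2|^2 + 1*|-2|^2 + 2*|sqrt(2)|^2 + 2*|0|^2 + 2*|-sqrt(2)|^2 + 4*|0|^2 + 4*|0|^2]
  = (1/16)[(4) + (4) + (4) + (0) + (4) + (0) + (0)] = 16/16 = 1.
A character is irreducible iff <chi, chi> = 1, so this representation is irreducible.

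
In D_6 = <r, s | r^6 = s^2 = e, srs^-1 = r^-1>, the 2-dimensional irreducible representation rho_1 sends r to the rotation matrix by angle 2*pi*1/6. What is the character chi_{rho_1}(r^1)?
chi_{rho_1}(r^1) = 2*cos(2*pi*1*1/6) = 1

Why: rho_1(r^1) is rotation by angle 2*pi*1*1/6, whose trace is 2*cos(2*pi*1*1/6) = 1.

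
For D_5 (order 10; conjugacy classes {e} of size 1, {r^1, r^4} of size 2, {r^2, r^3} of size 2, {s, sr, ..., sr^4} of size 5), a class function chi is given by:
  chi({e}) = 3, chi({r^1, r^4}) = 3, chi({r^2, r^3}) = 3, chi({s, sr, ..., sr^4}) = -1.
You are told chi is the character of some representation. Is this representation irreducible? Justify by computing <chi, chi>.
Not irreducible (reducible): <chi, chi> = 5 > 1.

Argument: <chi, chi> = (1/|G|) sum_C |C| * |chi(C)|^2 = (1/10)[1*|3|^2 + 2*|3|^2 + 2*|3|^2 + 5*|-1|^2]
  = (1/10)[(9) + (18) + (18) + (5)] = 50/10 = 5.
A character is irreducible iff <chi, chi> = 1, so this representation is reducible.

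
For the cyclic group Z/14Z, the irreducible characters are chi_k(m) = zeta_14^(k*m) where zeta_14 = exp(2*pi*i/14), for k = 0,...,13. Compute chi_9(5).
chi_9(5) = zeta_14^45 = exp(3*I*pi/7)

Why: chi_9(5) = zeta_14^(9*5) = zeta_14^45. Since zeta_14^14 = 1, this equals zeta_14^3 = exp(2*pi*i*3/14) = exp(3*I*pi/7).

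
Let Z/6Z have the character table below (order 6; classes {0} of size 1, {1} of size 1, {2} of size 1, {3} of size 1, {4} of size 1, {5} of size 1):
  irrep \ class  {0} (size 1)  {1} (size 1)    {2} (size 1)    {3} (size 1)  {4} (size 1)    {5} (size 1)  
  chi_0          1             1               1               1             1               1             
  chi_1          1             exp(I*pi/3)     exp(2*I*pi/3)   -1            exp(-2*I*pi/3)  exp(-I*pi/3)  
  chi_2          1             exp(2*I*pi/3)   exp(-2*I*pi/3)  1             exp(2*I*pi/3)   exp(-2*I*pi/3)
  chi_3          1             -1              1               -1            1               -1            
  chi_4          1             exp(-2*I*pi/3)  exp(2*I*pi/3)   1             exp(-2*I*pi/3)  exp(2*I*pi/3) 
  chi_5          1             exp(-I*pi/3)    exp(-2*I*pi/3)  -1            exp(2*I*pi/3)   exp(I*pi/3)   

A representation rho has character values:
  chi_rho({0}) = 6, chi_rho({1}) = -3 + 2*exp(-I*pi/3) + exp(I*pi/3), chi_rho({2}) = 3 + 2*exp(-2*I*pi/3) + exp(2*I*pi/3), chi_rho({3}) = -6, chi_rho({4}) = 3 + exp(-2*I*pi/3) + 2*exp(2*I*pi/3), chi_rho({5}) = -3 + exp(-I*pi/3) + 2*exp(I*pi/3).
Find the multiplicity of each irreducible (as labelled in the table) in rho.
Multiplicities: chi_0: 0, chi_1: 1, chi_2: 0, chi_3: 3, chi_4: 0, chi_5: 2.

Explanation: Use <chi_rho, chi> = (1/|G|) sum_C |C| * chi_rho(C) * conj(chi(C)) with |G| = 6 for each irreducible chi in the table:
  <chi_rho, chi_0> = (1/6)[1*(6)*conj(1) + 1*(-3 + 2*exp(-I*pi/3) + exp(I*pi/3))*conj(1) + 1*(3 + 2*exp(-2*I*pi/3) + exp(2*I*pi/3))*conj(1) + 1*(-6)*conj(1) + 1*(3 + exp(-2*I*pi/3) + 2*exp(2*I*pi/3))*conj(1) + 1*(-3 + exp(-I*pi/3) + 2*exp(I*pi/3))*conj(1)]
      = (1/6)[(6) + (-3 + 2*exp(-I*pi/3) + exp(I*pi/3)) + (3 + 2*exp(-2*I*pi/3) + exp(2*I*pi/3)) + (-6) + (3 + exp(-2*I*pi/3) + 2*exp(2*I*pi/3)) + (-3 + exp(-I*pi/3) + 2*exp(I*pi/3))] = 0/6 = 0
  <chi_rho, chi_1> = (1/6)[1*(6)*conj(1) + 1*(-3 + 2*exp(-I*pi/3) + exp(I*pi/3))*conj(exp(I*pi/3)) + 1*(3 + 2*exp(-2*I*pi/3) + exp(2*I*pi/3))*conj(exp(2*I*pi/3)) + 1*(-6)*conj(-1) + 1*(3 + exp(-2*I*pi/3) + 2*exp(2*I*pi/3))*conj(exp(-2*I*pi/3)) + 1*(-3 + exp(-I*pi/3) + 2*exp(I*pi/3))*conj(exp(-I*pi/3))]
      = (1/6)[(6) + (1 + 2*exp(-2*I*pi/3) - 3*exp(-I*pi/3)) + (1 + 3*exp(-2*I*pi/3) + 2*exp(2*I*pi/3)) + (6) + (1 + 2*exp(-2*I*pi/3) + 3*exp(2*I*pi/3)) + (1 - 3*exp(I*pi/3) + 2*exp(2*I*pi/3))] = 6/6 = 1
  <chi_rho, chi_2> = (1/6)[1*(6)*conj(1) + 1*(-3 + 2*exp(-I*pi/3) + exp(I*pi/3))*conj(exp(2*I*pi/3)) + 1*(3 + 2*exp(-2*I*pi/3) + exp(2*I*pi/3))*conj(exp(-2*I*pi/3)) + 1*(-6)*conj(1) + 1*(3 + exp(-2*I*pi/3) + 2*exp(2*I*pi/3))*conj(exp(2*I*pi/3)) + 1*(-3 + exp(-I*pi/3) + 2*exp(I*pi/3))*conj(exp(-2*I*pi/3))]
      = (1/6)[(6) + (-2 + exp(-I*pi/3) - 3*exp(-2*I*pi/3)) + (2 + exp(-2*I*pi/3) + 3*exp(2*I*pi/3)) + (-6) + (2 + 3*exp(-2*I*pi/3) + exp(2*I*pi/3)) + (-2 - 3*exp(2*I*pi/3) + exp(I*pi/3))] = 0/6 = 0
  <chi_rho, chi_3> = (1/6)[1*(6)*conj(1) + 1*(-3 + 2*exp(-I*pi/3) + exp(I*pi/3))*conj(-1) + 1*(3 + 2*exp(-2*I*pi/3) + exp(2*I*pi/3))*conj(1) + 1*(-6)*conj(-1) + 1*(3 + exp(-2*I*pi/3) + 2*exp(2*I*pi/3))*conj(1) + 1*(-3 + exp(-I*pi/3) + 2*exp(I*pi/3))*conj(-1)]
      = (1/6)[(6) + (3 - exp(I*pi/3) - 2*exp(-I*pi/3)) + (3 + 2*exp(-2*I*pi/3) + exp(2*I*pi/3)) + (6) + (3 + exp(-2*I*pi/3) + 2*exp(2*I*pi/3)) + (3 - 2*exp(I*pi/3) - exp(-I*pi/3))] = 18/6 = 3
  <chi_rho, chi_4> = (1/6)[1*(6)*conj(1) + 1*(-3 + 2*exp(-I*pi/3) + exp(I*pi/3))*conj(exp(-2*I*pi/3)) + 1*(3 + 2*exp(-2*I*pi/3) + exp(2*I*pi/3))*conj(exp(2*I*pi/3)) + 1*(-6)*conj(1) + 1*(3 + exp(-2*I*pi/3) + 2*exp(2*I*pi/3))*conj(exp(-2*I*pi/3)) + 1*(-3 + exp(-I*pi/3) + 2*exp(I*pi/3))*conj(exp(2*I*pi/3))]
      = (1/6)[(6) + (-1 - 3*exp(2*I*pi/3) + 2*exp(I*pi/3)) + (1 + 3*exp(-2*I*pi/3) + 2*exp(2*I*pi/3)) + (-6) + (1 + 2*exp(-2*I*pi/3) + 3*exp(2*I*pi/3)) + (-1 + 2*exp(-I*pi/3) - 3*exp(-2*I*pi/3))] = 0/6 = 0
  <chi_rho, chi_5> = (1/6)[1*(6)*conj(1) + 1*(-3 + 2*exp(-I*pi/3) + exp(I*pi/3))*conj(exp(-I*pi/3)) + 1*(3 + 2*exp(-2*I*pi/3) + exp(2*I*pi/3))*conj(exp(-2*I*pi/3)) + 1*(-6)*conj(-1) + 1*(3 + exp(-2*I*pi/3) + 2*exp(2*I*pi/3))*conj(exp(2*I*pi/3)) + 1*(-3 + exp(-I*pi/3) + 2*exp(I*pi/3))*conj(exp(I*pi/3))]
      = (1/6)[(6) + (2 - 3*exp(I*pi/3) + exp(2*I*pi/3)) + (2 + exp(-2*I*pi/3) + 3*exp(2*I*pi/3)) + (6) + (2 + 3*exp(-2*I*pi/3) + exp(2*I*pi/3)) + (2 + exp(-2*I*pi/3) - 3*exp(-I*pi/3))] = 12/6 = 2
(Exp terms are combined using exp(i*s)*conj(exp(i*t)) = exp(i*(s-t)), and sums of them are collapsed using the identity that for every m > 1 the m distinct m-th roots of unity sum to 0, e.g. 1 + exp(2*I*pi/3) + exp(-2*I*pi/3) = 0.)
Dimension check: dim(rho) = sum (mult * dim) = 0*1 + 1*1 + 0*1 + 3*1 + 0*1 + 2*1 = 6 = chi_rho(e) = 6.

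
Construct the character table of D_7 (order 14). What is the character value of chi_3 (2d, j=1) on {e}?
Conjugacy classes: {e} of size 1, {r^1, r^6} of size 2, {r^2, r^5} of size 2, {r^3, r^4} of size 2, {s, sr, ..., sr^6} of size 7.
Character table:
  irrep \ class              {e} (size 1)  {r^1, r^6} (size 2)  {r^2, r^5} (size 2)  {r^3, r^4} (size 2)  {s, sr, ..., sr^6} (size 7)
  chi_1 (triv)               1             1                    1                    1                    1                          
  chi_2 (sign: r->1, s->-1)  1             1                    1                    1                    -1                         
  chi_3 (2d, j=1)            2             2*cos(2*pi/7)        -2*cos(3*pi/7)       -2*cos(pi/7)         0                          
  chi_4 (2d, j=2)            2             -2*cos(3*pi/7)       -2*cos(pi/7)         2*cos(2*pi/7)        0                          
  chi_5 (2d, j=3)            2             -2*cos(pi/7)         2*cos(2*pi/7)        -2*cos(3*pi/7)       0                          

Spot check: chi_3 (2d, j=1) on {e} = 2.

Derivation: D_7 has order 2*7 = 14 with 5 conjugacy classes, hence 5 irreducibles. Sum of squared dims 1 + 1 + 4 + 4 + 4 = 14 = |G|. Linear characters come from the abelianisation; the 2-dimensional irreps have character r^k -> 2*cos(2*pi*j*k/7), reflections -> 0.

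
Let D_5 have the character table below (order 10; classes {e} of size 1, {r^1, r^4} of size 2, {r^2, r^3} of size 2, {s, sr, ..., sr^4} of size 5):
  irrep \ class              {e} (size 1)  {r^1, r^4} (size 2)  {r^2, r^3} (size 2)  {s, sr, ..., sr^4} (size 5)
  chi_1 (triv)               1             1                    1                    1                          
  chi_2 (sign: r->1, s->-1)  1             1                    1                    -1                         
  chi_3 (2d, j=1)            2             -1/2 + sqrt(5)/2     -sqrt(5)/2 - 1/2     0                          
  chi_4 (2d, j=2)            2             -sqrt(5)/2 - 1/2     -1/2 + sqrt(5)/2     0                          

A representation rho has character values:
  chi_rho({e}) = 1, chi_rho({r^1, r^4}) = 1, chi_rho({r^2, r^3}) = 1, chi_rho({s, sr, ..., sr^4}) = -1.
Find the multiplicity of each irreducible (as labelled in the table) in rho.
Multiplicities: chi_1: 0, chi_2: 1, chi_3: 0, chi_4: 0.

Explanation: Use <chi_rho, chi> = (1/|G|) sum_C |C| * chi_rho(C) * conj(chi(C)) with |G| = 10 for each irreducible chi in the table:
  <chi_rho, chi_1> = (1/10)[1*(1)*conj(1) + 2*(1)*conj(1) + 2*(1)*conj(1) + 5*(-1)*conj(1)]
      = (1/10)[(1) + (2) + (2) + (-5)] = 0/10 = 0
  <chi_rho, chi_2> = (1/10)[1*(1)*conj(1) + 2*(1)*conj(1) + 2*(1)*conj(1) + 5*(-1)*conj(-1)]
      = (1/10)[(1) + (2) + (2) + (5)] = 10/10 = 1
  <chi_rho, chi_3> = (1/10)[1*(1)*conj(2) + 2*(1)*conj(-1/2 + sqrt(5)/2) + 2*(1)*conj(-sqrt(5)/2 - 1/2) + 5*(-1)*conj(0)]
      = (1/10)[(2) + (-1 + sqrt(5)) + (-sqrt(5) - 1) + (0)] = 0/10 = 0
  <chi_rho, chi_4> = (1/10)[1*(1)*conj(2) + 2*(1)*conj(-sqrt(5)/2 - 1/2) + 2*(1)*conj(-1/2 + sqrt(5)/2) + 5*(-1)*conj(0)]
      = (1/10)[(2) + (-sqrt(5) - 1) + (-1 + sqrt(5)) + (0)] = 0/10 = 0
Dimension check: dim(rho) = sum (mult * dim) = 0*1 + 1*1 + 0*2 + 0*2 = 1 = chi_rho(e) = 1.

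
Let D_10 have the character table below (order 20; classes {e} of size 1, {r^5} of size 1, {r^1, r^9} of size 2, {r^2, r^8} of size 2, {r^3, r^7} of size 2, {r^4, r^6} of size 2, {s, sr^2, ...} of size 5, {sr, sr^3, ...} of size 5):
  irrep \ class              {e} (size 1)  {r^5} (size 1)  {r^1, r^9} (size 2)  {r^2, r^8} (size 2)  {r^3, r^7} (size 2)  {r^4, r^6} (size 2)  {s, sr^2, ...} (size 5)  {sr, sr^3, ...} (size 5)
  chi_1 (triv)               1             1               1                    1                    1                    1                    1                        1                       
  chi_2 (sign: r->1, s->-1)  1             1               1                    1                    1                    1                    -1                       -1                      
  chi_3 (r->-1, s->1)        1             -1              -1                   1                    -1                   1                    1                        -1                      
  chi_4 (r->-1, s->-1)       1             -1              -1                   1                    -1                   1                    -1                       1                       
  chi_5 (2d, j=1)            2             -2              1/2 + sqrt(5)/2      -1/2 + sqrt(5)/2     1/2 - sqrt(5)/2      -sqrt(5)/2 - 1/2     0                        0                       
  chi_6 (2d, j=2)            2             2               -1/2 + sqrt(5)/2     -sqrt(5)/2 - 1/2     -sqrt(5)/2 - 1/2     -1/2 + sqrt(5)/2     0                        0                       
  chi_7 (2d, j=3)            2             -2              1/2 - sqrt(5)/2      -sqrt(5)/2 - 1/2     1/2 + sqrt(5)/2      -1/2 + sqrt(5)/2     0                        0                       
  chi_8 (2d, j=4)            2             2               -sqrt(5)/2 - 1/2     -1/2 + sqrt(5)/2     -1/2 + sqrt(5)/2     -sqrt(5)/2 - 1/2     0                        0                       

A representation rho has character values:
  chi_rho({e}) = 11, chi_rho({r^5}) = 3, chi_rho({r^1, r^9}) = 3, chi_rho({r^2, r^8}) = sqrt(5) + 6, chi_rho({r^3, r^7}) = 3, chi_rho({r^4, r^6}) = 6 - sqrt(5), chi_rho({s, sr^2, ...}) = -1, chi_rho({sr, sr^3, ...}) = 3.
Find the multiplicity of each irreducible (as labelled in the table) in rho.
Multiplicities: chi_1: 3, chi_2: 2, chi_3: 0, chi_4: 2, chi_5: 1, chi_6: 0, chi_7: 0, chi_8: 1.

Argument: Use <chi_rho, chi> = (1/|G|) sum_C |C| * chi_rho(C) * conj(chi(C)) with |G| = 20 for each irreducible chi in the table:
  <chi_rho, chi_1> = (1/20)[1*(11)*conj(1) + 1*(3)*conj(1) + 2*(3)*conj(1) + 2*(sqrt(5) + 6)*conj(1) + 2*(3)*conj(1) + 2*(6 - sqrt(5))*conj(1) + 5*(-1)*conj(1) + 5*(3)*conj(1)]
      = (1/20)[(11) + (3) + (6) + (2*sqrt(5) + 12) + (6) + (12 - 2*sqrt(5)) + (-5) + (15)] = 60/20 = 3
  <chi_rho, chi_2> = (1/20)[1*(11)*conj(1) + 1*(3)*conj(1) + 2*(3)*conj(1) + 2*(sqrt(5) + 6)*conj(1) + 2*(3)*conj(1) + 2*(6 - sqrt(5))*conj(1) + 5*(-1)*conj(-1) + 5*(3)*conj(-1)]
      = (1/20)[(11) + (3) + (6) + (2*sqrt(5) + 12) + (6) + (12 - 2*sqrt(5)) + (5) + (-15)] = 40/20 = 2
  <chi_rho, chi_3> = (1/20)[1*(11)*conj(1) + 1*(3)*conj(-1) + 2*(3)*conj(-1) + 2*(sqrt(5) + 6)*conj(1) + 2*(3)*conj(-1) + 2*(6 - sqrt(5))*conj(1) + 5*(-1)*conj(1) + 5*(3)*conj(-1)]
      = (1/20)[(11) + (-3) + (-6) + (2*sqrt(5) + 12) + (-6) + (12 - 2*sqrt(5)) + (-5) + (-15)] = 0/20 = 0
  <chi_rho, chi_4> = (1/20)[1*(11)*conj(1) + 1*(3)*conj(-1) + 2*(3)*conj(-1) + 2*(sqrt(5) + 6)*conj(1) + 2*(3)*conj(-1) + 2*(6 - sqrt(5))*conj(1) + 5*(-1)*conj(-1) + 5*(3)*conj(1)]
      = (1/20)[(11) + (-3) + (-6) + (2*sqrt(5) + 12) + (-6) + (12 - 2*sqrt(5)) + (5) + (15)] = 40/20 = 2
  <chi_rho, chi_5> = (1/20)[1*(11)*conj(2) + 1*(3)*conj(-2) + 2*(3)*conj(1/2 + sqrt(5)/2) + 2*(sqrt(5) + 6)*conj(-1/2 + sqrt(5)/2) + 2*(3)*conj(1/2 - sqrt(5)/2) + 2*(6 - sqrt(5))*conj(-sqrt(5)/2 - 1/2) + 5*(-1)*conj(0) + 5*(3)*conj(0)]
      = (1/20)[(22) + (-6) + (3 + 3*sqrt(5)) + (-1 + 5*sqrt(5)) + (3 - 3*sqrt(5)) + (-5*sqrt(5) - 1) + (0) + (0)] = 20/20 = 1
  <chi_rho, chi_6> = (1/20)[1*(11)*conj(2) + 1*(3)*conj(2) + 2*(3)*conj(-1/2 + sqrt(5)/2) + 2*(sqrt(5) + 6)*conj(-sqrt(5)/2 - 1/2) + 2*(3)*conj(-sqrt(5)/2 - 1/2) + 2*(6 - sqrt(5))*conj(-1/2 + sqrt(5)/2) + 5*(-1)*conj(0) + 5*(3)*conj(0)]
      = (1/20)[(22) + (6) + (-3 + 3*sqrt(5)) + (-7*sqrt(5) - 11) + (-3*sqrt(5) - 3) + (-11 + 7*sqrt(5)) + (0) + (0)] = 0/20 = 0
  <chi_rho, chi_7> = (1/20)[1*(11)*conj(2) + 1*(3)*conj(-2) + 2*(3)*conj(1/2 - sqrt(5)/2) + 2*(sqrt(5) + 6)*conj(-sqrt(5)/2 - 1/2) + 2*(3)*conj(1/2 + sqrt(5)/2) + 2*(6 - sqrt(5))*conj(-1/2 + sqrt(5)/2) + 5*(-1)*conj(0) + 5*(3)*conj(0)]
      = (1/20)[(22) + (-6) + (3 - 3*sqrt(5)) + (-7*sqrt(5) - 11) + (3 + 3*sqrt(5)) + (-11 + 7*sqrt(5)) + (0) + (0)] = 0/20 = 0
  <chi_rho, chi_8> = (1/20)[1*(11)*conj(2) + 1*(3)*conj(2) + 2*(3)*conj(-sqrt(5)/2 - 1/2) + 2*(sqrt(5) + 6)*conj(-1/2 + sqrt(5)/2) + 2*(3)*conj(-1/2 + sqrt(5)/2) + 2*(6 - sqrt(5))*conj(-sqrt(5)/2 - 1/2) + 5*(-1)*conj(0) + 5*(3)*conj(0)]
      = (1/20)[(22) + (6) + (-3*sqrt(5) - 3) + (-1 + 5*sqrt(5)) + (-3 + 3*sqrt(5)) + (-5*sqrt(5) - 1) + (0) + (0)] = 20/20 = 1
Dimension check: dim(rho) = sum (mult * dim) = 3*1 + 2*1 + 0*1 + 2*1 + 1*2 + 0*2 + 0*2 + 1*2 = 11 = chi_rho(e) = 11.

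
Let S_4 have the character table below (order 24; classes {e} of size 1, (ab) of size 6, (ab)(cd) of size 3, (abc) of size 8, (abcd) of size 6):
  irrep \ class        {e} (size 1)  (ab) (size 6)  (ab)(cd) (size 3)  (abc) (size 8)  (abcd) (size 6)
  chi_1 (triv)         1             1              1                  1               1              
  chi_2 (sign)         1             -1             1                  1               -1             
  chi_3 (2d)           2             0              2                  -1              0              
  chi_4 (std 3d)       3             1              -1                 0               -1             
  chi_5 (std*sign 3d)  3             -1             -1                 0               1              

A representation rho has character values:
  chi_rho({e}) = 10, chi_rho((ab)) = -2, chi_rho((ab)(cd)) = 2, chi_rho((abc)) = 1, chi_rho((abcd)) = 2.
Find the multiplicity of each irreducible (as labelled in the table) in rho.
Multiplicities: chi_1: 1, chi_2: 1, chi_3: 1, chi_4: 0, chi_5: 2.

Justification: Use <chi_rho, chi> = (1/|G|) sum_C |C| * chi_rho(C) * conj(chi(C)) with |G| = 24 for each irreducible chi in the table:
  <chi_rho, chi_1> = (1/24)[1*(10)*conj(1) + 6*(-2)*conj(1) + 3*(2)*conj(1) + 8*(1)*conj(1) + 6*(2)*conj(1)]
      = (1/24)[(10) + (-12) + (6) + (8) + (12)] = 24/24 = 1
  <chi_rho, chi_2> = (1/24)[1*(10)*conj(1) + 6*(-2)*conj(-1) + 3*(2)*conj(1) + 8*(1)*conj(1) + 6*(2)*conj(-1)]
      = (1/24)[(10) + (12) + (6) + (8) + (-12)] = 24/24 = 1
  <chi_rho, chi_3> = (1/24)[1*(10)*conj(2) + 6*(-2)*conj(0) + 3*(2)*conj(2) + 8*(1)*conj(-1) + 6*(2)*conj(0)]
      = (1/24)[(20) + (0) + (12) + (-8) + (0)] = 24/24 = 1
  <chi_rho, chi_4> = (1/24)[1*(10)*conj(3) + 6*(-2)*conj(1) + 3*(2)*conj(-1) + 8*(1)*conj(0) + 6*(2)*conj(-1)]
      = (1/24)[(30) + (-12) + (-6) + (0) + (-12)] = 0/24 = 0
  <chi_rho, chi_5> = (1/24)[1*(10)*conj(3) + 6*(-2)*conj(-1) + 3*(2)*conj(-1) + 8*(1)*conj(0) + 6*(2)*conj(1)]
      = (1/24)[(30) + (12) + (-6) + (0) + (12)] = 48/24 = 2
Dimension check: dim(rho) = sum (mult * dim) = 1*1 + 1*1 + 1*2 + 0*3 + 2*3 = 10 = chi_rho(e) = 10.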